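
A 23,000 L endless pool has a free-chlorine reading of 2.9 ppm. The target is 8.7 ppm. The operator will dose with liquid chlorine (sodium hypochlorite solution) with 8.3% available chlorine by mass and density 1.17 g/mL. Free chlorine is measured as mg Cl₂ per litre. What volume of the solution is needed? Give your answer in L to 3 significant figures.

Chlorine deficit: 8.7 − 2.9 = 5.8 ppm = 5.8 mg/L as Cl₂.
Cl₂ equivalent needed: 5.8 mg/L × 23,000 L = 133,400 mg = 133.4 g.
Product at 8.3% available chlorine: 133.4 / 0.083 = 1607 g.
Volume at density 1.17 g/mL: 1607 g ÷ 1.17 g/mL = 1374 mL.

1.37 L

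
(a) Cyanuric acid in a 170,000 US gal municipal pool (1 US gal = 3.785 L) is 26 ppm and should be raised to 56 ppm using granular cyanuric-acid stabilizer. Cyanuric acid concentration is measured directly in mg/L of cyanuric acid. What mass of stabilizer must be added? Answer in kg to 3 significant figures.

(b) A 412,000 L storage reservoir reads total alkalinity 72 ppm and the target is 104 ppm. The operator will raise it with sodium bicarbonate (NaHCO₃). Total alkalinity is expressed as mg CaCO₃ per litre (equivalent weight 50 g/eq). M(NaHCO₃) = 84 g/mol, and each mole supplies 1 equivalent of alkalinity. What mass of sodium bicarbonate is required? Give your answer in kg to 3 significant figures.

(a) Volume: 170,000 US gal × 3.785 L/gal = 643,450 L.
(a) CYA to add: (56 − 26) = 30 mg/L × 643,450 L = 19,300 g cyanuric acid.

(b) Alkalinity to add: (104 − 72) = 32 mg/L as CaCO₃ × 412,000 L = 13,180 g as CaCO₃.
(b) Equivalents: 13,180 g ÷ 50 g/eq = 263.7 eq.
(b) NaHCO₃ supplies 1 eq per mole → 263.7 mol.
(b) Mass: 263.7 mol × 84 g/mol = 22,150 g.

(a) 19.3 kg; (b) 22.1 kg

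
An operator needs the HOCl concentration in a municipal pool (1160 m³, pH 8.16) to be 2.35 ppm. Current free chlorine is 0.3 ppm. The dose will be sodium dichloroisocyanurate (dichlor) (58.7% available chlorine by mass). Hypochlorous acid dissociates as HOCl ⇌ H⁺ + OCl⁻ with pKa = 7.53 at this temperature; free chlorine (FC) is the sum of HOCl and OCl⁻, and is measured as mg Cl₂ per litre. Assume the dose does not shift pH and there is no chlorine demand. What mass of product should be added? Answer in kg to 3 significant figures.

23.9 kg

Volume: 1160 m³ = 1,160,000 L.
[OCl⁻]/[HOCl] = 10^(pH − pKa) = 10^(8.16 − 7.53) = 4.266; fraction as HOCl = 1/(1 + 4.266) = 0.1899.
Free chlorine required for 2.35 ppm HOCl: 2.35 / 0.1899 = 12.37 ppm.
FC to add: 12.37 − 0.3 = 12.07 mg/L as Cl₂.
Cl₂ equivalent: 12.07 mg/L × 1,160,000 L = 14,010 g.
Product at 58.7% available Cl: 14,010 / 0.587 = 23,860 g.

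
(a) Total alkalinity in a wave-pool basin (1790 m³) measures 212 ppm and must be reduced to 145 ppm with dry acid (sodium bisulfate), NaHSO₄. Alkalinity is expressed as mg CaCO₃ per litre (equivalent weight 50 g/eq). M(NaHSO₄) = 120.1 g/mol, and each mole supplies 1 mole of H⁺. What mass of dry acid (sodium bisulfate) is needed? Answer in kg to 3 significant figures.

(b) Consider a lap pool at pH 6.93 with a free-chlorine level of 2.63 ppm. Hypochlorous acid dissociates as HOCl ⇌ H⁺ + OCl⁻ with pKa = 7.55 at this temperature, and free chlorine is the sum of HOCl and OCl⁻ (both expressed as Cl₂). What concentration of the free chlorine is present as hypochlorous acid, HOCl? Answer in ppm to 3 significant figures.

(a) 288 kg; (b) 2.12 ppm

(a) Volume: 1790 m³ = 1,790,000 L.
(a) Alkalinity to neutralize: (212 − 145) = 67 mg/L as CaCO₃ × 1,790,000 L = 119,900 g as CaCO₃.
(a) Equivalents of H⁺ required: 119,900 ÷ 50 g/eq = 2399 eq = 2399 mol NaHSO₄.
(a) Mass of NaHSO₄: 2399 × 120.1 = 288,100 g.

(b) [OCl⁻]/[HOCl] = 10^(pH − pKa) = 10^(6.93 − 7.55) = 10^-0.62 = 0.2399.
(b) Fraction as HOCl = 1 / (1 + 0.2399) = 0.8065.
(b) HOCl = 0.8065 × 2.63 ppm = 2.121 ppm.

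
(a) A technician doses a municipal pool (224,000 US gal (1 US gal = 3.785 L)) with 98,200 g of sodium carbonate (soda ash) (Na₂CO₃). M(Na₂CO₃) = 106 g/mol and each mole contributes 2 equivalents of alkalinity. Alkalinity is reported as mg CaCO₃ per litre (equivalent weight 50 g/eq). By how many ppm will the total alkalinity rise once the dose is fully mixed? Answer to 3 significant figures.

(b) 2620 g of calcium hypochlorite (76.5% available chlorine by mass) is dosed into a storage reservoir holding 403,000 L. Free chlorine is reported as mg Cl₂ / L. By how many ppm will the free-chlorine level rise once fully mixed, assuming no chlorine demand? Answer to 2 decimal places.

(a) Volume: 224,000 US gal × 3.785 L/gal = 847,840 L.
(a) Moles of Na₂CO₃: 98,200 g ÷ 106 g/mol = 926.4 mol → 1853 eq of alkalinity.
(a) As CaCO₃: 1853 eq × 50 g/eq = 92,640 g.
(a) Rise: 92,640 g / 847,840 L × 1000 = 109.3 mg/L.

(b) Available chlorine delivered: 2620 g × 0.765 = 2004 g as Cl₂.
(b) Concentration rise: 2004 g / 403,000 L = 4.973 mg/L = 4.97 ppm.

(a) 109 ppm; (b) 4.97 ppm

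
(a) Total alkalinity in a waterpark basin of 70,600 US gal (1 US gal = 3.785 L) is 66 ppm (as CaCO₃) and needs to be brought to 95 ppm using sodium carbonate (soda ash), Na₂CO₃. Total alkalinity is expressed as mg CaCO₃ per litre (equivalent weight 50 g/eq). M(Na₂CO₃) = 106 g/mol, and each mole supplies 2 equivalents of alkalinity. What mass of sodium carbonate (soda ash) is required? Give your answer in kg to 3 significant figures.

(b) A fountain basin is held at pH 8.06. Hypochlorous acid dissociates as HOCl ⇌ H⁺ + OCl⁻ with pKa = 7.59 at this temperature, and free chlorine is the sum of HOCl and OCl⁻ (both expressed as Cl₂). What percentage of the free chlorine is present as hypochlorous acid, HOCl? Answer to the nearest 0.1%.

(a) 8.21 kg; (b) 25.3%

(a) Volume: 70,600 US gal × 3.785 L/gal = 267,221 L.
(a) Alkalinity to add: (95 − 66) = 29 mg/L as CaCO₃ × 267,221 L = 7749 g as CaCO₃.
(a) Equivalents: 7749 g ÷ 50 g/eq = 155 eq.
(a) Each mole of Na₂CO₃ supplies 2 eq, so 155 / 2 = 77.49 mol.
(a) Mass: 77.49 mol × 106 g/mol = 8214 g.

(b) [OCl⁻]/[HOCl] = 10^(pH − pKa) = 10^(8.06 − 7.59) = 10^0.47 = 2.951.
(b) Fraction as HOCl = 1 / (1 + 2.951) = 0.2531.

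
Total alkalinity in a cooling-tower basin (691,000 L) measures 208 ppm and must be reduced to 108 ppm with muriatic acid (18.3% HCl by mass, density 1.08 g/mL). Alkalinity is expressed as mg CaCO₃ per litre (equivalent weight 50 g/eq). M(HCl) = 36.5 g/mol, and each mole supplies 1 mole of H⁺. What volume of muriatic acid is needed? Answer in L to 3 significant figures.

255 L

Alkalinity to neutralize: (208 − 108) = 100 mg/L as CaCO₃ × 691,000 L = 69,100 g as CaCO₃.
Equivalents of H⁺ required: 69,100 ÷ 50 g/eq = 1382 eq = 1382 mol HCl.
Mass of HCl: 1382 × 36.5 = 50,440 g.
Mass of 18.3% solution: 50,440 / 0.183 = 275,600 g.
Volume: 275,600 g ÷ 1.08 g/mL = 255,200 mL.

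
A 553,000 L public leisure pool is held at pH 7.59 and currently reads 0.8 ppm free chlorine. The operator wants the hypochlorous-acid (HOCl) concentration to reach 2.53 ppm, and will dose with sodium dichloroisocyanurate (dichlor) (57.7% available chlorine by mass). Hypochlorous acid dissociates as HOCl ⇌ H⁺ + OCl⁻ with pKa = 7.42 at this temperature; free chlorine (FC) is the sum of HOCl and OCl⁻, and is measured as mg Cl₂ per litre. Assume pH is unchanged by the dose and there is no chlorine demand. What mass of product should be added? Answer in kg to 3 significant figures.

5.24 kg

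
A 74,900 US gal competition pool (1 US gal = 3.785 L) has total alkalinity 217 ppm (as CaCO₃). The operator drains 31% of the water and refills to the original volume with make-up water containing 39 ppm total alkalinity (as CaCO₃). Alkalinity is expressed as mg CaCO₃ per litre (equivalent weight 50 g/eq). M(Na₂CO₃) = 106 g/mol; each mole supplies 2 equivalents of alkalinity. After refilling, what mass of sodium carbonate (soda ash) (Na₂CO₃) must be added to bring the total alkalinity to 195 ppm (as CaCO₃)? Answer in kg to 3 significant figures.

Volume: 74,900 US gal × 3.785 L/gal = 283,496 L.
After draining 31% and refilling: 217 × 0.69 + 39 × 0.31 = 161.82 ppm.
Deficit to target: 195 − 161.82 = 33.18 mg/L.
As CaCO₃: 33.18 mg/L × 283,496 L = 9406 g; ÷ 50 g/eq ÷ 2 = 94.06 mol Na₂CO₃.
Mass: 94.06 × 106 = 9971 g.

9.97 kg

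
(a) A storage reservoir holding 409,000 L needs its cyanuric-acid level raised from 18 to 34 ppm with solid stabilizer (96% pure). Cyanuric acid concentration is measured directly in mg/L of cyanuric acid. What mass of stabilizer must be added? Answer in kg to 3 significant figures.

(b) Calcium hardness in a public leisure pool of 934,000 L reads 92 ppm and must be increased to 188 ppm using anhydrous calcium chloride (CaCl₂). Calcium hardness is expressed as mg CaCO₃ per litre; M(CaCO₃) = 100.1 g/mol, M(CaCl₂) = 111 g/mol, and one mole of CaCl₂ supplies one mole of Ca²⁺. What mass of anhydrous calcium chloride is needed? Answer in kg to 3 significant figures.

(a) CYA to add: (34 − 18) = 16 mg/L × 409,000 L = 6544 g cyanuric acid.
(a) At 96% purity: 6544 / 0.96 = 6817 g product.

(b) Hardness to add: (188 − 92) = 96 mg/L as CaCO₃ × 934,000 L = 89,660 g as CaCO₃.
(b) Moles of Ca²⁺ (1 mol Ca²⁺ ≡ 1 mol CaCO₃): 89,660 / 100.1 g/mol = 895.7 mol.
(b) Mass of CaCl₂: 895.7 × 111 = 99,430 g.

(a) 6.82 kg; (b) 99.4 kg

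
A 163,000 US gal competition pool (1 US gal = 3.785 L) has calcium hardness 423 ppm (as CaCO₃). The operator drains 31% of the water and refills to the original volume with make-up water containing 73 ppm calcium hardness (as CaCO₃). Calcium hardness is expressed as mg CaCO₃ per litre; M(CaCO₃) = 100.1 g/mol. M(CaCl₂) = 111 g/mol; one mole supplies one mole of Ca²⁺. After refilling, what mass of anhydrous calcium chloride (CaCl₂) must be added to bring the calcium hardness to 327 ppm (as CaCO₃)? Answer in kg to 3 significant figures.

8.55 kg

Volume: 163,000 US gal × 3.785 L/gal = 616,955 L.
After draining 31% and refilling: 423 × 0.69 + 73 × 0.31 = 314.5 ppm.
Deficit to target: 327 − 314.5 = 12.5 mg/L.
As CaCO₃: 12.5 mg/L × 616,955 L = 7712 g; ÷ 100.1 = 77.04 mol Ca²⁺.
Mass: 77.04 × 111 = 8552 g.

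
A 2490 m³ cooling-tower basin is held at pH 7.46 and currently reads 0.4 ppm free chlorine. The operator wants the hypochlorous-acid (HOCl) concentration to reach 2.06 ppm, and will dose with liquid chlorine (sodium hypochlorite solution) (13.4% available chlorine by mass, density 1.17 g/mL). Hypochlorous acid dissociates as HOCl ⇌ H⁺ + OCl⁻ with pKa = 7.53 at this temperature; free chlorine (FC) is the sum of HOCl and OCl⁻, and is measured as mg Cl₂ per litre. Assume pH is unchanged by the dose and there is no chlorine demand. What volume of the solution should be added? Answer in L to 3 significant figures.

54.2 L

Volume: 2490 m³ = 2,490,000 L.
[OCl⁻]/[HOCl] = 10^(pH − pKa) = 10^(7.46 − 7.53) = 0.8511; fraction as HOCl = 1/(1 + 0.8511) = 0.5402.
Free chlorine required for 2.06 ppm HOCl: 2.06 / 0.5402 = 3.813 ppm.
FC to add: 3.813 − 0.4 = 3.413 mg/L as Cl₂.
Cl₂ equivalent: 3.413 mg/L × 2,490,000 L = 8499 g.
Product at 13.4% available Cl: 8499 / 0.134 = 63,430 g.
Volume: 63,430 g ÷ 1.17 g/mL = 54,210 mL.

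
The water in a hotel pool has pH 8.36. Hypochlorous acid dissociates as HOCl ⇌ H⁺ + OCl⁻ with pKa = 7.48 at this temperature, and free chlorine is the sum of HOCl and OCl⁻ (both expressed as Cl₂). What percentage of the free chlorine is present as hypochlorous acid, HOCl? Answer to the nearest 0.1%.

11.6%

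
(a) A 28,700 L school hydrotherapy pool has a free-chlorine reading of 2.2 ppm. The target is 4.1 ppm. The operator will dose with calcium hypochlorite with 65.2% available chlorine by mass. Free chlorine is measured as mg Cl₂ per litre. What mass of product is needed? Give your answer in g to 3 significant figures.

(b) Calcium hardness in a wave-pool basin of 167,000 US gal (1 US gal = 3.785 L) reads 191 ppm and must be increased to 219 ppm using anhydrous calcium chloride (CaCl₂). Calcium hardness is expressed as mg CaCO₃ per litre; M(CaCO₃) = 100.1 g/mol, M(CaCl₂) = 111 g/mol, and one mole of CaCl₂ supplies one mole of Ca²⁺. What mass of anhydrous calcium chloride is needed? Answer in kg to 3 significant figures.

(a) Chlorine deficit: 4.1 − 2.2 = 1.9 ppm = 1.9 mg/L as Cl₂.
(a) Cl₂ equivalent needed: 1.9 mg/L × 28,700 L = 54,530 mg = 54.53 g.
(a) Product at 65.2% available chlorine: 54.53 / 0.652 = 83.63 g.

(b) Volume: 167,000 US gal × 3.785 L/gal = 632,095 L.
(b) Hardness to add: (219 − 191) = 28 mg/L as CaCO₃ × 632,095 L = 17,700 g as CaCO₃.
(b) Moles of Ca²⁺ (1 mol Ca²⁺ ≡ 1 mol CaCO₃): 17,700 / 100.1 g/mol = 176.8 mol.
(b) Mass of CaCl₂: 176.8 × 111 = 19,630 g.

(a) 83.6 g; (b) 19.6 kg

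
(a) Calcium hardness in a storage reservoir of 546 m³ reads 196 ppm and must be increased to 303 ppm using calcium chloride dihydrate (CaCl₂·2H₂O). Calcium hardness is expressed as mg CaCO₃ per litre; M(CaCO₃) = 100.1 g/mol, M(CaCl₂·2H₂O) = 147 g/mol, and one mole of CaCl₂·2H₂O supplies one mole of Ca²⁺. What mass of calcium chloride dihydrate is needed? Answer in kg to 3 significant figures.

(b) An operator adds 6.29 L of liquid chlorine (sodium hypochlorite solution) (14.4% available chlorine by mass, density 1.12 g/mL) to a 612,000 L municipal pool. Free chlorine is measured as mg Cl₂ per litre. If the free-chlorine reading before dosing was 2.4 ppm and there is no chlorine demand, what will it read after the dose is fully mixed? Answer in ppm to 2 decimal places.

(a) 85.8 kg; (b) 4.06 ppm

(a) Volume: 546 m³ = 546,000 L.
(a) Hardness to add: (303 − 196) = 107 mg/L as CaCO₃ × 546,000 L = 58,420 g as CaCO₃.
(a) Moles of Ca²⁺ (1 mol Ca²⁺ ≡ 1 mol CaCO₃): 58,420 / 100.1 g/mol = 583.6 mol.
(a) Mass of CaCl₂·2H₂O: 583.6 × 147 = 85,790 g.

(b) Mass of solution: 6.29 L × 1000 mL/L × 1.12 g/mL = 7045 g.
(b) Available chlorine delivered: 7045 g × 0.144 = 1014 g as Cl₂.
(b) Concentration rise: 1014 g / 612,000 L = 1.658 mg/L = 1.66 ppm.
(b) Final FC: 2.4 + 1.66 = 4.06 ppm.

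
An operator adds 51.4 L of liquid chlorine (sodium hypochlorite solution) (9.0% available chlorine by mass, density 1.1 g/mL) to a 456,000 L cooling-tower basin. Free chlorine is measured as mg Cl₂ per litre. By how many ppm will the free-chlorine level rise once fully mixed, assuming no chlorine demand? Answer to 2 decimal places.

11.16 ppm

Mass of solution: 51.4 L × 1000 mL/L × 1.1 g/mL = 56,540 g.
Available chlorine delivered: 56,540 g × 0.09 = 5089 g as Cl₂.
Concentration rise: 5089 g / 456,000 L = 11.16 mg/L = 11.16 ppm.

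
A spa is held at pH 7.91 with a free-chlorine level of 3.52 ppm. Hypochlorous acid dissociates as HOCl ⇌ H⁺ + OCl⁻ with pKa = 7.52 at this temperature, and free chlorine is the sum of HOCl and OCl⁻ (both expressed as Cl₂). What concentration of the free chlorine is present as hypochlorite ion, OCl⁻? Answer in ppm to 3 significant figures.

[OCl⁻]/[HOCl] = 10^(pH − pKa) = 10^(7.91 − 7.52) = 10^0.39 = 2.455.
Fraction as HOCl = 1 / (1 + 2.455) = 0.2895.
OCl⁻ = (1 − 0.2895) × 3.52 ppm = 2.501 ppm.

2.50 ppm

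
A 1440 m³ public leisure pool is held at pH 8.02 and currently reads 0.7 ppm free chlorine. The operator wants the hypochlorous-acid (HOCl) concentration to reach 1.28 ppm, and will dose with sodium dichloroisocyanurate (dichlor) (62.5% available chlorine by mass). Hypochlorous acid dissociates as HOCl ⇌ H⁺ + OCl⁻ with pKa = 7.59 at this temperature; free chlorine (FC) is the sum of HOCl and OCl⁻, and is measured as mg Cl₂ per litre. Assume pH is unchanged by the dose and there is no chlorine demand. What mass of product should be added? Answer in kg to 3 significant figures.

9.27 kg

Volume: 1440 m³ = 1,440,000 L.
[OCl⁻]/[HOCl] = 10^(pH − pKa) = 10^(8.02 − 7.59) = 2.692; fraction as HOCl = 1/(1 + 2.692) = 0.2709.
Free chlorine required for 1.28 ppm HOCl: 1.28 / 0.2709 = 4.725 ppm.
FC to add: 4.725 − 0.7 = 4.025 mg/L as Cl₂.
Cl₂ equivalent: 4.025 mg/L × 1,440,000 L = 5796 g.
Product at 62.5% available Cl: 5796 / 0.625 = 9274 g.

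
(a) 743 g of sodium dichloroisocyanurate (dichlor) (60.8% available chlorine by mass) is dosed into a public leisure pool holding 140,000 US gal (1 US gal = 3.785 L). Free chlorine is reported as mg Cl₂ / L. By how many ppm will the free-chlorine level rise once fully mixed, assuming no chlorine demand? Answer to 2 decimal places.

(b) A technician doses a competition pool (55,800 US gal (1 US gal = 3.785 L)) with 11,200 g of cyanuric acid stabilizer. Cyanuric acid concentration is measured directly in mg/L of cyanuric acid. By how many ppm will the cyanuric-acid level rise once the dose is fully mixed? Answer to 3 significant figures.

(a) Volume: 140,000 US gal × 3.785 L/gal = 529,900 L.
(a) Available chlorine delivered: 743 g × 0.608 = 451.7 g as Cl₂.
(a) Concentration rise: 451.7 g / 529,900 L = 0.8525 mg/L = 0.85 ppm.

(b) Volume: 55,800 US gal × 3.785 L/gal = 211,203 L.
(b) Rise: 11,200 g / 211,203 L × 1000 = 53.03 mg/L.

(a) 0.85 ppm; (b) 53.0 ppm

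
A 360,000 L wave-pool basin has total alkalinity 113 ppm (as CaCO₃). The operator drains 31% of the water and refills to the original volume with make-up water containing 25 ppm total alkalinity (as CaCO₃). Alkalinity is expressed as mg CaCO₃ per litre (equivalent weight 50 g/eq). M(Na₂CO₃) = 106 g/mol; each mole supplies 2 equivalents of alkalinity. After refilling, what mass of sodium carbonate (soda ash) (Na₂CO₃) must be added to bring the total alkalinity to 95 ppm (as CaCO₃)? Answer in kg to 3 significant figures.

3.54 kg

After draining 31% and refilling: 113 × 0.69 + 25 × 0.31 = 85.72 ppm.
Deficit to target: 95 − 85.72 = 9.28 mg/L.
As CaCO₃: 9.28 mg/L × 360,000 L = 3341 g; ÷ 50 g/eq ÷ 2 = 33.41 mol Na₂CO₃.
Mass: 33.41 × 106 = 3541 g.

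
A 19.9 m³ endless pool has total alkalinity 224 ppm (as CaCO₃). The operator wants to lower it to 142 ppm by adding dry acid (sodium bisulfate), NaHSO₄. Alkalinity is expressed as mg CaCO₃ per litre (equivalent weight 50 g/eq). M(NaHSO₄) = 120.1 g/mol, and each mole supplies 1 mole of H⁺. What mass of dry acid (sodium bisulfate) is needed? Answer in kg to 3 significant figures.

3.92 kg

Volume: 19.9 m³ = 19,900 L.
Alkalinity to neutralize: (224 − 142) = 82 mg/L as CaCO₃ × 19,900 L = 1632 g as CaCO₃.
Equivalents of H⁺ required: 1632 ÷ 50 g/eq = 32.64 eq = 32.64 mol NaHSO₄.
Mass of NaHSO₄: 32.64 × 120.1 = 3920 g.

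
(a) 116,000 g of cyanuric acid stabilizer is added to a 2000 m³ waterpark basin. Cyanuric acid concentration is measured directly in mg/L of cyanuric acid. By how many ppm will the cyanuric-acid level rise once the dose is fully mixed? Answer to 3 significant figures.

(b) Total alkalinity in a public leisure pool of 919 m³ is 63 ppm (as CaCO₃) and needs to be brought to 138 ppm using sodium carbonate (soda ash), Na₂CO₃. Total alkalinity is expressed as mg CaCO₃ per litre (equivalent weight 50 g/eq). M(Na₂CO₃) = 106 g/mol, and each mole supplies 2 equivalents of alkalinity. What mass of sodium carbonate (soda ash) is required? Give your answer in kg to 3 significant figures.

(a) Volume: 2000 m³ = 2,000,000 L.
(a) Rise: 116,000 g / 2,000,000 L × 1000 = 58 mg/L.

(b) Volume: 919 m³ = 919,000 L.
(b) Alkalinity to add: (138 − 63) = 75 mg/L as CaCO₃ × 919,000 L = 68,920 g as CaCO₃.
(b) Equivalents: 68,920 g ÷ 50 g/eq = 1378 eq.
(b) Each mole of Na₂CO₃ supplies 2 eq, so 1378 / 2 = 689.2 mol.
(b) Mass: 689.2 mol × 106 g/mol = 73,060 g.

(a) 58.0 ppm; (b) 73.1 kg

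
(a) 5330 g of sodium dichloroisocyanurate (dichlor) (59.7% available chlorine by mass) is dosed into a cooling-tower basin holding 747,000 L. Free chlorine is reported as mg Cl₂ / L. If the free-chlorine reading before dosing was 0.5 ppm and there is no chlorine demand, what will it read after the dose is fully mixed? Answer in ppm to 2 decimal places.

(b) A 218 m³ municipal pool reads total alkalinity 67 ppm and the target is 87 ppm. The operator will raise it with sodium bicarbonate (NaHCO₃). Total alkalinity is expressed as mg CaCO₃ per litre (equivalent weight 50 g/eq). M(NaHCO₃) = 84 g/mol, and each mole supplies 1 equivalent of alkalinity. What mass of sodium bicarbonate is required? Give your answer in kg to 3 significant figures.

(a) 4.76 ppm; (b) 7.32 kg

(a) Available chlorine delivered: 5330 g × 0.597 = 3182 g as Cl₂.
(a) Concentration rise: 3182 g / 747,000 L = 4.26 mg/L = 4.26 ppm.
(a) Final FC: 0.5 + 4.26 = 4.76 ppm.

(b) Volume: 218 m³ = 218,000 L.
(b) Alkalinity to add: (87 − 67) = 20 mg/L as CaCO₃ × 218,000 L = 4360 g as CaCO₃.
(b) Equivalents: 4360 g ÷ 50 g/eq = 87.2 eq.
(b) NaHCO₃ supplies 1 eq per mole → 87.2 mol.
(b) Mass: 87.2 mol × 84 g/mol = 7325 g.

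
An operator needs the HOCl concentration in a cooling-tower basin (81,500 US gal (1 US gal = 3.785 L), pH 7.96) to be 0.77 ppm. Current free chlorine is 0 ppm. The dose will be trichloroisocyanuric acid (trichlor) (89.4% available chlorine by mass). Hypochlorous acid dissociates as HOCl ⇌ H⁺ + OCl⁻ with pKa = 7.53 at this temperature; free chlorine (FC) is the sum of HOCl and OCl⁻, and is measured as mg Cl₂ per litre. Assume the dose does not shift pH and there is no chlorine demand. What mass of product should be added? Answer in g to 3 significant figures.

981 g

Volume: 81,500 US gal × 3.785 L/gal = 308,478 L.
[OCl⁻]/[HOCl] = 10^(pH − pKa) = 10^(7.96 − 7.53) = 2.692; fraction as HOCl = 1/(1 + 2.692) = 0.2709.
Free chlorine required for 0.77 ppm HOCl: 0.77 / 0.2709 = 2.842 ppm.
FC to add: 2.842 − 0 = 2.842 mg/L as Cl₂.
Cl₂ equivalent: 2.842 mg/L × 308,478 L = 876.8 g.
Product at 89.4% available Cl: 876.8 / 0.894 = 980.8 g.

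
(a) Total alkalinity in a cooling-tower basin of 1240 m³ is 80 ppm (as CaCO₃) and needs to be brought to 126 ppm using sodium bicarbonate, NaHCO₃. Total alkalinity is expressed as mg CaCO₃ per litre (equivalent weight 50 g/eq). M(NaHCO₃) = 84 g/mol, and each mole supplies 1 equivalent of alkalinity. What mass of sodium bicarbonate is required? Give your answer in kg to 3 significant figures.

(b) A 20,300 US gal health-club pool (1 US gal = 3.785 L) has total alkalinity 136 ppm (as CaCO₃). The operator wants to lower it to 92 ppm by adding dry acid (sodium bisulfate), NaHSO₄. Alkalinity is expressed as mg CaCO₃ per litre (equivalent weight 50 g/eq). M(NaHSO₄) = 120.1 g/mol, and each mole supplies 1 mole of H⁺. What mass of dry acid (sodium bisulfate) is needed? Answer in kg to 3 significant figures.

(a) Volume: 1240 m³ = 1,240,000 L.
(a) Alkalinity to add: (126 − 80) = 46 mg/L as CaCO₃ × 1,240,000 L = 57,040 g as CaCO₃.
(a) Equivalents: 57,040 g ÷ 50 g/eq = 1141 eq.
(a) NaHCO₃ supplies 1 eq per mole → 1141 mol.
(a) Mass: 1141 mol × 84 g/mol = 95,830 g.

(b) Volume: 20,300 US gal × 3.785 L/gal = 76,836 L.
(b) Alkalinity to neutralize: (136 − 92) = 44 mg/L as CaCO₃ × 76,836 L = 3381 g as CaCO₃.
(b) Equivalents of H⁺ required: 3381 ÷ 50 g/eq = 67.62 eq = 67.62 mol NaHSO₄.
(b) Mass of NaHSO₄: 67.62 × 120.1 = 8121 g.

(a) 95.8 kg; (b) 8.12 kg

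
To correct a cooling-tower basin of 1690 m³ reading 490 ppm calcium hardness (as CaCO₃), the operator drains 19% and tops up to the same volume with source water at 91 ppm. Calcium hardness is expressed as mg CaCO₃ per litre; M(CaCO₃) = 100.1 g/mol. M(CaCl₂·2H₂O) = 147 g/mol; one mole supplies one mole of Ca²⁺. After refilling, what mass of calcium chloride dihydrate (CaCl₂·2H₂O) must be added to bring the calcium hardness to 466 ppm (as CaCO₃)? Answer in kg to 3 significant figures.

Volume: 1690 m³ = 1,690,000 L.
After draining 19% and refilling: 490 × 0.81 + 91 × 0.19 = 414.19 ppm.
Deficit to target: 466 − 414.19 = 51.81 mg/L.
As CaCO₃: 51.81 mg/L × 1,690,000 L = 87,560 g; ÷ 100.1 = 874.7 mol Ca²⁺.
Mass: 874.7 × 147 = 128,600 g.

129 kg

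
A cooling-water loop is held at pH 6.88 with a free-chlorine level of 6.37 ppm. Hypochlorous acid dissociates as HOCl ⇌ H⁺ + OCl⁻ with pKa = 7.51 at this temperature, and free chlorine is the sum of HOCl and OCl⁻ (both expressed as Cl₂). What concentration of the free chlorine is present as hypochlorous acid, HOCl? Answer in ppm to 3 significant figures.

5.16 ppm

[OCl⁻]/[HOCl] = 10^(pH − pKa) = 10^(6.88 − 7.51) = 10^-0.63 = 0.2344.
Fraction as HOCl = 1 / (1 + 0.2344) = 0.8101.
HOCl = 0.8101 × 6.37 ppm = 5.16 ppm.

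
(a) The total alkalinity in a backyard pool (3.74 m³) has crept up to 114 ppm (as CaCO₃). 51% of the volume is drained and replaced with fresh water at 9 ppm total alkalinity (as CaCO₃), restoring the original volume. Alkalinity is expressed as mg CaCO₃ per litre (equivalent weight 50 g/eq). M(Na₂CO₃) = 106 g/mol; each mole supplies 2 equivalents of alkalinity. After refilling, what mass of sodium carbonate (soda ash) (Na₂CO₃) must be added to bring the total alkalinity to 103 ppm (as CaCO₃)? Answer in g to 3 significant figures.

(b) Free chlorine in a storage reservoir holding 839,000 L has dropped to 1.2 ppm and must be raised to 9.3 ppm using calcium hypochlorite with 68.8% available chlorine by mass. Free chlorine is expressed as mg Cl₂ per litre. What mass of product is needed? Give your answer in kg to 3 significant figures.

(a) 169 g; (b) 9.88 kg

(a) Volume: 3.74 m³ = 3,740 L.
(a) After draining 51% and refilling: 114 × 0.49 + 9 × 0.51 = 60.45 ppm.
(a) Deficit to target: 103 − 60.45 = 42.55 mg/L.
(a) As CaCO₃: 42.55 mg/L × 3,740 L = 159.1 g; ÷ 50 g/eq ÷ 2 = 1.591 mol Na₂CO₃.
(a) Mass: 1.591 × 106 = 168.7 g.

(b) Chlorine deficit: 9.3 − 1.2 = 8.1 ppm = 8.1 mg/L as Cl₂.
(b) Cl₂ equivalent needed: 8.1 mg/L × 839,000 L = 6,796,000 mg = 6796 g.
(b) Product at 68.8% available chlorine: 6796 / 0.688 = 9878 g.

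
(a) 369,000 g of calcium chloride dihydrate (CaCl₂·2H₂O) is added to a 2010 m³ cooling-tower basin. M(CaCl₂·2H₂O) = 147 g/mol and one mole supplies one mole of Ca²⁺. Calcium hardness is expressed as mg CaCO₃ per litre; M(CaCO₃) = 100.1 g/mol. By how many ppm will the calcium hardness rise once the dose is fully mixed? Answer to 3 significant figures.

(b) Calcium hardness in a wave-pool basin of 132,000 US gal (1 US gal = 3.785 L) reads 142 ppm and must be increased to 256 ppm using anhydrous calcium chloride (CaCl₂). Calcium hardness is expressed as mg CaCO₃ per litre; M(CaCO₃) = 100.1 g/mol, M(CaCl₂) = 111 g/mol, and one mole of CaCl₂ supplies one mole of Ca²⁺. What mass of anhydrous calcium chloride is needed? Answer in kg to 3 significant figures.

(a) 125 ppm; (b) 63.2 kg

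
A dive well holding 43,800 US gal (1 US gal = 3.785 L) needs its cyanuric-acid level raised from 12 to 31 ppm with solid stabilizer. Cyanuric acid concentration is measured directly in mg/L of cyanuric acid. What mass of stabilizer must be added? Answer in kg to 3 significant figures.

3.15 kg

Volume: 43,800 US gal × 3.785 L/gal = 165,783 L.
CYA to add: (31 − 12) = 19 mg/L × 165,783 L = 3150 g cyanuric acid.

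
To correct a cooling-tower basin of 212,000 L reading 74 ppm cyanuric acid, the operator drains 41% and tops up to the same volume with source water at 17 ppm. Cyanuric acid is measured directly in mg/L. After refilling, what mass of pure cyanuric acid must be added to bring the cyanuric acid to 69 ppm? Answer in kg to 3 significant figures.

3.89 kg

After draining 41% and refilling: 74 × 0.59 + 17 × 0.41 = 50.63 ppm.
Deficit to target: 69 − 50.63 = 18.37 mg/L.
Mass: 18.37 mg/L × 212,000 L = 3894 g cyanuric acid.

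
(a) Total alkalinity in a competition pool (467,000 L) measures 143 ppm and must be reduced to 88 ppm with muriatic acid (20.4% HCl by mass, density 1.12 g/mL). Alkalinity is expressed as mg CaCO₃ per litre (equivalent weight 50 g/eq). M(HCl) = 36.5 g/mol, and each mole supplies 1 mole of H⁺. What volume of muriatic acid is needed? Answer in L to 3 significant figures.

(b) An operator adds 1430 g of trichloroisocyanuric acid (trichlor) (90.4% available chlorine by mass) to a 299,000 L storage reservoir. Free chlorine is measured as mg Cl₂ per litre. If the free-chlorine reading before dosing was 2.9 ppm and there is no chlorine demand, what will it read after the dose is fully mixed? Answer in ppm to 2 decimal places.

(a) 82.1 L; (b) 7.22 ppm

(a) Alkalinity to neutralize: (143 − 88) = 55 mg/L as CaCO₃ × 467,000 L = 25,680 g as CaCO₃.
(a) Equivalents of H⁺ required: 25,680 ÷ 50 g/eq = 513.7 eq = 513.7 mol HCl.
(a) Mass of HCl: 513.7 × 36.5 = 18,750 g.
(a) Mass of 20.4% solution: 18,750 / 0.204 = 91,910 g.
(a) Volume: 91,910 g ÷ 1.12 g/mL = 82,060 mL.

(b) Available chlorine delivered: 1430 g × 0.904 = 1293 g as Cl₂.
(b) Concentration rise: 1293 g / 299,000 L = 4.323 mg/L = 4.32 ppm.
(b) Final FC: 2.9 + 4.32 = 7.22 ppm.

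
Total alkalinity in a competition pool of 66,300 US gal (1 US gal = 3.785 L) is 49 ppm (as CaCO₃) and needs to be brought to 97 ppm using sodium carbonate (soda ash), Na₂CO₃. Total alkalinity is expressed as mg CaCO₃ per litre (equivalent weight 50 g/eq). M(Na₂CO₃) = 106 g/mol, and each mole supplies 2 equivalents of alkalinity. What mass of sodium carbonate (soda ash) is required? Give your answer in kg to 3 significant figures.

Volume: 66,300 US gal × 3.785 L/gal = 250,946 L.
Alkalinity to add: (97 − 49) = 48 mg/L as CaCO₃ × 250,946 L = 12,050 g as CaCO₃.
Equivalents: 12,050 g ÷ 50 g/eq = 240.9 eq.
Each mole of Na₂CO₃ supplies 2 eq, so 240.9 / 2 = 120.5 mol.
Mass: 120.5 mol × 106 g/mol = 12,770 g.

12.8 kg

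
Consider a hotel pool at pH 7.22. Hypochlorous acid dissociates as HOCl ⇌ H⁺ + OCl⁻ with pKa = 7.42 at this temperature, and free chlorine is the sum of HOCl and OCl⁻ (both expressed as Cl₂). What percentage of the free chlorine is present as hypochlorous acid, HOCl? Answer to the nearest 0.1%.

61.3%

[OCl⁻]/[HOCl] = 10^(pH − pKa) = 10^(7.22 − 7.42) = 10^-0.20 = 0.631.
Fraction as HOCl = 1 / (1 + 0.631) = 0.6131.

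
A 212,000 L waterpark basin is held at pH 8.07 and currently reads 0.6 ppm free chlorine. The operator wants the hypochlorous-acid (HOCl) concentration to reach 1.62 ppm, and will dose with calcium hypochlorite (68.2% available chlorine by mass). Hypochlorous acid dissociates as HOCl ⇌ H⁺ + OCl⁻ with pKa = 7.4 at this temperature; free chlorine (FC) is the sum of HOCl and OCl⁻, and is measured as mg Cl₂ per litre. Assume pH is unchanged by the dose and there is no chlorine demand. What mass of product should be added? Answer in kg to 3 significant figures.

[OCl⁻]/[HOCl] = 10^(pH − pKa) = 10^(8.07 − 7.4) = 4.677; fraction as HOCl = 1/(1 + 4.677) = 0.1761.
Free chlorine required for 1.62 ppm HOCl: 1.62 / 0.1761 = 9.197 ppm.
FC to add: 9.197 − 0.6 = 8.597 mg/L as Cl₂.
Cl₂ equivalent: 8.597 mg/L × 212,000 L = 1823 g.
Product at 68.2% available Cl: 1823 / 0.682 = 2672 g.

2.67 kg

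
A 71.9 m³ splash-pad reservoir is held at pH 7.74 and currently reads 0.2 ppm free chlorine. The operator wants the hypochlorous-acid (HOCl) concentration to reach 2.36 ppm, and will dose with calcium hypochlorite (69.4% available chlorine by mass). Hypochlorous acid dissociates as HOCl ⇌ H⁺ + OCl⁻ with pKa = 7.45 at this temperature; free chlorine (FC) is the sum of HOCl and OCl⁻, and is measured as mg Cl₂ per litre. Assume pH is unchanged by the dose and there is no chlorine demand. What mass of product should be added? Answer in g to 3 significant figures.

Volume: 71.9 m³ = 71,900 L.
[OCl⁻]/[HOCl] = 10^(pH − pKa) = 10^(7.74 − 7.45) = 1.95; fraction as HOCl = 1/(1 + 1.95) = 0.339.
Free chlorine required for 2.36 ppm HOCl: 2.36 / 0.339 = 6.962 ppm.
FC to add: 6.962 − 0.2 = 6.762 mg/L as Cl₂.
Cl₂ equivalent: 6.762 mg/L × 71,900 L = 486.2 g.
Product at 69.4% available Cl: 486.2 / 0.694 = 700.5 g.

701 g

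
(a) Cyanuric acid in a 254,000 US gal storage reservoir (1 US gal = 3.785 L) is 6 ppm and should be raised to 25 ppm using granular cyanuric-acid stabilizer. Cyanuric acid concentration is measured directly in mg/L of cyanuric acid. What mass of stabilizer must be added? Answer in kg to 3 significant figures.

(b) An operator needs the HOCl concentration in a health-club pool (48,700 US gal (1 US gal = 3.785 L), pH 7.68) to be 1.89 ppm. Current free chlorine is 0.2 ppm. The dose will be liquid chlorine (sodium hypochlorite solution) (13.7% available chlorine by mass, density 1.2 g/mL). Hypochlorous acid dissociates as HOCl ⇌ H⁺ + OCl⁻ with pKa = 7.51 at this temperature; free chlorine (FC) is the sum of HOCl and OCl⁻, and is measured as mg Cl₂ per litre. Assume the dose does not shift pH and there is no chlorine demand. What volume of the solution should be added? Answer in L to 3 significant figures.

(a) Volume: 254,000 US gal × 3.785 L/gal = 961,390 L.
(a) CYA to add: (25 − 6) = 19 mg/L × 961,390 L = 18,270 g cyanuric acid.

(b) Volume: 48,700 US gal × 3.785 L/gal = 184,330 L.
(b) [OCl⁻]/[HOCl] = 10^(pH − pKa) = 10^(7.68 − 7.51) = 1.479; fraction as HOCl = 1/(1 + 1.479) = 0.4034.
(b) Free chlorine required for 1.89 ppm HOCl: 1.89 / 0.4034 = 4.686 ppm.
(b) FC to add: 4.686 − 0.2 = 4.486 mg/L as Cl₂.
(b) Cl₂ equivalent: 4.486 mg/L × 184,330 L = 826.8 g.
(b) Product at 13.7% available Cl: 826.8 / 0.137 = 6035 g.
(b) Volume: 6035 g ÷ 1.2 g/mL = 5029 mL.

(a) 18.3 kg; (b) 5.03 L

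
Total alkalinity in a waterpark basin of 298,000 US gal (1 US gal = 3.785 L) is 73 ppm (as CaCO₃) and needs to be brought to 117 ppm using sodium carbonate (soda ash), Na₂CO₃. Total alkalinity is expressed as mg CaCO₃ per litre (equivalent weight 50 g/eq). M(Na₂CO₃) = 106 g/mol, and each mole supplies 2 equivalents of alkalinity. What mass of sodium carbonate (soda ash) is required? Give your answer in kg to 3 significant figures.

52.6 kg

Volume: 298,000 US gal × 3.785 L/gal = 1,127,930 L.
Alkalinity to add: (117 − 73) = 44 mg/L as CaCO₃ × 1,127,930 L = 49,630 g as CaCO₃.
Equivalents: 49,630 g ÷ 50 g/eq = 992.6 eq.
Each mole of Na₂CO₃ supplies 2 eq, so 992.6 / 2 = 496.3 mol.
Mass: 496.3 mol × 106 g/mol = 52,610 g.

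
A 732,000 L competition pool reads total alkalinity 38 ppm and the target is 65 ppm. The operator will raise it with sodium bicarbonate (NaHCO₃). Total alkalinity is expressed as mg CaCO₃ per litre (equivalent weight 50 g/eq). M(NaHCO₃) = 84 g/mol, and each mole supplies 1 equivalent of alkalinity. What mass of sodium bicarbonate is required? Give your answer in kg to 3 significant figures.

Alkalinity to add: (65 − 38) = 27 mg/L as CaCO₃ × 732,000 L = 19,760 g as CaCO₃.
Equivalents: 19,760 g ÷ 50 g/eq = 395.3 eq.
NaHCO₃ supplies 1 eq per mole → 395.3 mol.
Mass: 395.3 mol × 84 g/mol = 33,200 g.

33.2 kg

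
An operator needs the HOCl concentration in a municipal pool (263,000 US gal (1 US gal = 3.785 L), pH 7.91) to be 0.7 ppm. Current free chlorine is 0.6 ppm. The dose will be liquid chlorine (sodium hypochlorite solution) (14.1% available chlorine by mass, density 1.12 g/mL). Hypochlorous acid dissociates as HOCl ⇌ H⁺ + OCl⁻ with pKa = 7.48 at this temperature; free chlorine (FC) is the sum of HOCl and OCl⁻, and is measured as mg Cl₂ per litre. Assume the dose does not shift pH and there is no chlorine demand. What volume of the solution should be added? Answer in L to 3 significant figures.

12.5 L

Volume: 263,000 US gal × 3.785 L/gal = 995,455 L.
[OCl⁻]/[HOCl] = 10^(pH − pKa) = 10^(7.91 − 7.48) = 2.692; fraction as HOCl = 1/(1 + 2.692) = 0.2709.
Free chlorine required for 0.7 ppm HOCl: 0.7 / 0.2709 = 2.584 ppm.
FC to add: 2.584 − 0.6 = 1.984 mg/L as Cl₂.
Cl₂ equivalent: 1.984 mg/L × 995,455 L = 1975 g.
Product at 14.1% available Cl: 1975 / 0.141 = 14,010 g.
Volume: 14,010 g ÷ 1.12 g/mL = 12,510 mL.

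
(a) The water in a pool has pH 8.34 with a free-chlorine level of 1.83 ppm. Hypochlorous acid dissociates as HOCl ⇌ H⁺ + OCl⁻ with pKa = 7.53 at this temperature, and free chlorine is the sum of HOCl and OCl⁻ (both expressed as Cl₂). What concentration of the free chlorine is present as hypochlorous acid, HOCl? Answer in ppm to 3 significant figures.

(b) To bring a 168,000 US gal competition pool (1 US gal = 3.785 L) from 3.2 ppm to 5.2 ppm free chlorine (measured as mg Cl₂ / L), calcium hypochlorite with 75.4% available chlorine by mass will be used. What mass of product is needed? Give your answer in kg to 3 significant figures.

(a) 0.245 ppm; (b) 1.69 kg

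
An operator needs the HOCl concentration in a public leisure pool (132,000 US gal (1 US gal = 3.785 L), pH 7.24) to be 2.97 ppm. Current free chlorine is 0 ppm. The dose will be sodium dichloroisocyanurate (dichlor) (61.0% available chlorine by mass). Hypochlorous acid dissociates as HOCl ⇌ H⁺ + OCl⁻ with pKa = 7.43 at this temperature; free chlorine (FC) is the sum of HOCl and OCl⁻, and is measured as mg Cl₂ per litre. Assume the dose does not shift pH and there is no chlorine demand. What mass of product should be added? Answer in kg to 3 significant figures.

4.00 kg

Volume: 132,000 US gal × 3.785 L/gal = 499,620 L.
[OCl⁻]/[HOCl] = 10^(pH − pKa) = 10^(7.24 − 7.43) = 0.6457; fraction as HOCl = 1/(1 + 0.6457) = 0.6077.
Free chlorine required for 2.97 ppm HOCl: 2.97 / 0.6077 = 4.888 ppm.
FC to add: 4.888 − 0 = 4.888 mg/L as Cl₂.
Cl₂ equivalent: 4.888 mg/L × 499,620 L = 2442 g.
Product at 61.0% available Cl: 2442 / 0.61 = 4003 g.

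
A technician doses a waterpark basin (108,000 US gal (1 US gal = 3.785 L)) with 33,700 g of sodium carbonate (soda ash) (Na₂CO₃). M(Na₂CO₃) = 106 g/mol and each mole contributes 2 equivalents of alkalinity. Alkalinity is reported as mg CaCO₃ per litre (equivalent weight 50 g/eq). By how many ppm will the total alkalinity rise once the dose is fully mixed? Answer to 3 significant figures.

Volume: 108,000 US gal × 3.785 L/gal = 408,780 L.
Moles of Na₂CO₃: 33,700 g ÷ 106 g/mol = 317.9 mol → 635.8 eq of alkalinity.
As CaCO₃: 635.8 eq × 50 g/eq = 31,790 g.
Rise: 31,790 g / 408,780 L × 1000 = 77.77 mg/L.

77.8 ppm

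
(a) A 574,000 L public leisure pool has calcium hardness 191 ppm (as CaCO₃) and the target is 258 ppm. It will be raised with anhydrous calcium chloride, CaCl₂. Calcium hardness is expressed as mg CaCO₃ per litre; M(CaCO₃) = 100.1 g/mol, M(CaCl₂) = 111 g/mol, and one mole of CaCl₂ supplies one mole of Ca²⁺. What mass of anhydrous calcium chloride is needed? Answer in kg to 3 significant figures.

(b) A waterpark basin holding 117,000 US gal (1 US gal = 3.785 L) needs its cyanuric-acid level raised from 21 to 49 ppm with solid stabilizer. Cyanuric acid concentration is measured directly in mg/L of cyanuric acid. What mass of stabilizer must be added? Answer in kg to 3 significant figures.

(a) 42.6 kg; (b) 12.4 kg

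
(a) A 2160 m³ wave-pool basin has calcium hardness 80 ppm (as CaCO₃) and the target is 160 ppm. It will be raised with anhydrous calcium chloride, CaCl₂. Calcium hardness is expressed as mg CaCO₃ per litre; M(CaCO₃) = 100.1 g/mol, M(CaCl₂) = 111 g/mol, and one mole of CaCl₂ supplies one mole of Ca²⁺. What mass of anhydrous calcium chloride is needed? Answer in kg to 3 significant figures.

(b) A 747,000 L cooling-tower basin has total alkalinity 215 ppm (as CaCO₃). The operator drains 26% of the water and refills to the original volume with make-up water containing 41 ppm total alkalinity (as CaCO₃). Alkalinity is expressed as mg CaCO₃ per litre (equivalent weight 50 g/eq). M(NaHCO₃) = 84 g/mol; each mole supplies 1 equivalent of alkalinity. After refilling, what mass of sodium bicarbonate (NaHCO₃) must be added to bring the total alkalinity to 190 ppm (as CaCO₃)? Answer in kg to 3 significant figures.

(a) Volume: 2160 m³ = 2,160,000 L.
(a) Hardness to add: (160 − 80) = 80 mg/L as CaCO₃ × 2,160,000 L = 172,800 g as CaCO₃.
(a) Moles of Ca²⁺ (1 mol Ca²⁺ ≡ 1 mol CaCO₃): 172,800 / 100.1 g/mol = 1726 mol.
(a) Mass of CaCl₂: 1726 × 111 = 191,600 g.

(b) After draining 26% and refilling: 215 × 0.74 + 41 × 0.26 = 169.76 ppm.
(b) Deficit to target: 190 − 169.76 = 20.24 mg/L.
(b) As CaCO₃: 20.24 mg/L × 747,000 L = 15,120 g; ÷ 50 g/eq ÷ 1 = 302.4 mol NaHCO₃.
(b) Mass: 302.4 × 84 = 25,400 g.

(a) 192 kg; (b) 25.4 kg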